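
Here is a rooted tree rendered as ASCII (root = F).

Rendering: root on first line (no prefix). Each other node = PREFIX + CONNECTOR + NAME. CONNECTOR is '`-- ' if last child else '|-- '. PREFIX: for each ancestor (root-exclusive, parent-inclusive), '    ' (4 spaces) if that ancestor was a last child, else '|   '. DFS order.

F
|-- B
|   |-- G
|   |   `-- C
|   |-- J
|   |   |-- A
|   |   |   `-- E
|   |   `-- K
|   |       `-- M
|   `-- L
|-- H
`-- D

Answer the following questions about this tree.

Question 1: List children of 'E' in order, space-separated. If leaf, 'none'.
Node E's children (from adjacency): (leaf)

Answer: none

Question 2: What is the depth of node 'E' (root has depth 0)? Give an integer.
Path from root to E: F -> B -> J -> A -> E
Depth = number of edges = 4

Answer: 4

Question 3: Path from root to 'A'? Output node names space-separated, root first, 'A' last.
Answer: F B J A

Derivation:
Walk down from root: F -> B -> J -> A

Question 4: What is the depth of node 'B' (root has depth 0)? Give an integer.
Answer: 1

Derivation:
Path from root to B: F -> B
Depth = number of edges = 1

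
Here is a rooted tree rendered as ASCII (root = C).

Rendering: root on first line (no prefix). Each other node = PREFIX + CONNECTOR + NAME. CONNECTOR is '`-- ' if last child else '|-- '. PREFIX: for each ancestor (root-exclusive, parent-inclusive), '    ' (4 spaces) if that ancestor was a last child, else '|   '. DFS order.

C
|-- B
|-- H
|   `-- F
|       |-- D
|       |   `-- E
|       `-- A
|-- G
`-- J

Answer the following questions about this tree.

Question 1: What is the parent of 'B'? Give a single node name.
Answer: C

Derivation:
Scan adjacency: B appears as child of C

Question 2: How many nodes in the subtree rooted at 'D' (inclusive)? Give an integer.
Subtree rooted at D contains: D, E
Count = 2

Answer: 2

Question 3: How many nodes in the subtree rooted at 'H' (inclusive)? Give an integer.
Answer: 5

Derivation:
Subtree rooted at H contains: A, D, E, F, H
Count = 5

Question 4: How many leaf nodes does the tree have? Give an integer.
Leaves (nodes with no children): A, B, E, G, J

Answer: 5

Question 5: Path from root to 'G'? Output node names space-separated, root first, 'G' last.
Walk down from root: C -> G

Answer: C G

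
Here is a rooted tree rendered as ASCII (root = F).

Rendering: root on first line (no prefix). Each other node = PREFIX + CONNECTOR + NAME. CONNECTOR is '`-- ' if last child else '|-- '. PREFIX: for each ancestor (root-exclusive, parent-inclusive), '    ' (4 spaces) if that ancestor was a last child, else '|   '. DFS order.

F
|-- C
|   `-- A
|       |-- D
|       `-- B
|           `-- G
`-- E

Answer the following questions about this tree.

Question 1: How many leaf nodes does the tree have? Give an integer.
Answer: 3

Derivation:
Leaves (nodes with no children): D, E, G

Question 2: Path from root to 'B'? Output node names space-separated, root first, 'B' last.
Walk down from root: F -> C -> A -> B

Answer: F C A B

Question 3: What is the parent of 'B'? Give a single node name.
Answer: A

Derivation:
Scan adjacency: B appears as child of A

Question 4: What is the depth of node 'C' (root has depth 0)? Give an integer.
Path from root to C: F -> C
Depth = number of edges = 1

Answer: 1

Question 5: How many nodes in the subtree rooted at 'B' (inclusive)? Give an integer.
Answer: 2

Derivation:
Subtree rooted at B contains: B, G
Count = 2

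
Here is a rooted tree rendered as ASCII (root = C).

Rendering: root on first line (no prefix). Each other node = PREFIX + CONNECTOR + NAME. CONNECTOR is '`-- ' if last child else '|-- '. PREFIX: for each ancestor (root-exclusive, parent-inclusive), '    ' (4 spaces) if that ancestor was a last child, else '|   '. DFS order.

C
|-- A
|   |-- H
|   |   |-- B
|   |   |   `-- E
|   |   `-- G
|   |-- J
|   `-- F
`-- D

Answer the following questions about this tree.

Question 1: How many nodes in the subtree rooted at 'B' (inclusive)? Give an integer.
Answer: 2

Derivation:
Subtree rooted at B contains: B, E
Count = 2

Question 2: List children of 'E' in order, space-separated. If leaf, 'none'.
Node E's children (from adjacency): (leaf)

Answer: none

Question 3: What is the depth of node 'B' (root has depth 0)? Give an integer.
Answer: 3

Derivation:
Path from root to B: C -> A -> H -> B
Depth = number of edges = 3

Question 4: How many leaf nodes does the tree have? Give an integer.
Leaves (nodes with no children): D, E, F, G, J

Answer: 5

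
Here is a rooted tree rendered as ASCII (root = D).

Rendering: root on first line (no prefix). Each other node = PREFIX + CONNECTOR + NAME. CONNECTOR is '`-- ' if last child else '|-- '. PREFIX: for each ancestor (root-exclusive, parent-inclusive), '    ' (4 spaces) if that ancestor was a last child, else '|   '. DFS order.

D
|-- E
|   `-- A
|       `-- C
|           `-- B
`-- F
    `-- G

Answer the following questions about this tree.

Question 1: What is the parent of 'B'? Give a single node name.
Answer: C

Derivation:
Scan adjacency: B appears as child of C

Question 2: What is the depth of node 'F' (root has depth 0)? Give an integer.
Answer: 1

Derivation:
Path from root to F: D -> F
Depth = number of edges = 1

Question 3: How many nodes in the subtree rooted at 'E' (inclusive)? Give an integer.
Subtree rooted at E contains: A, B, C, E
Count = 4

Answer: 4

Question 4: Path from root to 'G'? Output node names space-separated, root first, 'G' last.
Answer: D F G

Derivation:
Walk down from root: D -> F -> G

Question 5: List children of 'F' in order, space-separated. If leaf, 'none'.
Answer: G

Derivation:
Node F's children (from adjacency): G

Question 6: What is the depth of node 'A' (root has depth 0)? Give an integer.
Path from root to A: D -> E -> A
Depth = number of edges = 2

Answer: 2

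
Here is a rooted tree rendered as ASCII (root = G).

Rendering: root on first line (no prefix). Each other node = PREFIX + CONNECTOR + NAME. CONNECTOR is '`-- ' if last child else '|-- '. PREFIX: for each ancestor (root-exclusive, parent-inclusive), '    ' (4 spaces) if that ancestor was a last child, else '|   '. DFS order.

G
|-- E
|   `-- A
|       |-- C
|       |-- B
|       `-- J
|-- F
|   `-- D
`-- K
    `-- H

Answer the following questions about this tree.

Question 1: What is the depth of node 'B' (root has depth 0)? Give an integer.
Path from root to B: G -> E -> A -> B
Depth = number of edges = 3

Answer: 3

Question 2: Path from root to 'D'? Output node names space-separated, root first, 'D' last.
Walk down from root: G -> F -> D

Answer: G F D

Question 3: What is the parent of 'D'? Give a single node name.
Scan adjacency: D appears as child of F

Answer: F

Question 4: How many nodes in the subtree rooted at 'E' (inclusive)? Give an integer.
Answer: 5

Derivation:
Subtree rooted at E contains: A, B, C, E, J
Count = 5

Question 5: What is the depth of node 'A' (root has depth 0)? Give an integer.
Path from root to A: G -> E -> A
Depth = number of edges = 2

Answer: 2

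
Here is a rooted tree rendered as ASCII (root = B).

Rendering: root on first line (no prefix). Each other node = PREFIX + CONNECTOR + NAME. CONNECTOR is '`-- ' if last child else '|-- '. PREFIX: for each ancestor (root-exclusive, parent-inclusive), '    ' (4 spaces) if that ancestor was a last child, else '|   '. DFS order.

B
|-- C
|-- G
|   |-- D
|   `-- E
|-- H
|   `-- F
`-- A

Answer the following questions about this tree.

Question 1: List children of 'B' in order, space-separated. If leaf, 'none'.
Answer: C G H A

Derivation:
Node B's children (from adjacency): C, G, H, A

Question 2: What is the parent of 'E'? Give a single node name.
Scan adjacency: E appears as child of G

Answer: G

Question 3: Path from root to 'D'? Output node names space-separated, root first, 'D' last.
Answer: B G D

Derivation:
Walk down from root: B -> G -> D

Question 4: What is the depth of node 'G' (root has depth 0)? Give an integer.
Path from root to G: B -> G
Depth = number of edges = 1

Answer: 1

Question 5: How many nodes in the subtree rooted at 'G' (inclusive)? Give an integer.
Subtree rooted at G contains: D, E, G
Count = 3

Answer: 3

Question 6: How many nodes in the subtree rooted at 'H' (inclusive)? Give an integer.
Answer: 2

Derivation:
Subtree rooted at H contains: F, H
Count = 2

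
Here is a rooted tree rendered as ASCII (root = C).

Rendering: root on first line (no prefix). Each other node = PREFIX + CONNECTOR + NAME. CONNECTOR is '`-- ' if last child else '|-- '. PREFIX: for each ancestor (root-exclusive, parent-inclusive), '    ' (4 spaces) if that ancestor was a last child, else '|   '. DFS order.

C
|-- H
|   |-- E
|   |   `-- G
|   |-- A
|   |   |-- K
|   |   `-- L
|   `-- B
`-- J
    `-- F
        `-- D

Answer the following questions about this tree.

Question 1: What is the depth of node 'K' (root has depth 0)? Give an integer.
Answer: 3

Derivation:
Path from root to K: C -> H -> A -> K
Depth = number of edges = 3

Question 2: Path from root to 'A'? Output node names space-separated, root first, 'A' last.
Walk down from root: C -> H -> A

Answer: C H A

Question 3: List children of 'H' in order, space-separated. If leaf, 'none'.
Node H's children (from adjacency): E, A, B

Answer: E A B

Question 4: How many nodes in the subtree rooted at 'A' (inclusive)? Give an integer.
Subtree rooted at A contains: A, K, L
Count = 3

Answer: 3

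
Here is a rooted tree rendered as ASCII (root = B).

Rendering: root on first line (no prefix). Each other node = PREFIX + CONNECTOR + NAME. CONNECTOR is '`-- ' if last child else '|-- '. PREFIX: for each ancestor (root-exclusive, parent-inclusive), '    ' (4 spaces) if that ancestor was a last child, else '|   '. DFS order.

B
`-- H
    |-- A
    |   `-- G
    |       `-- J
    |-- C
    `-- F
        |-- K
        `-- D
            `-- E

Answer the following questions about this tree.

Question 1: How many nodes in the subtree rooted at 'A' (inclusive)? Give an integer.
Answer: 3

Derivation:
Subtree rooted at A contains: A, G, J
Count = 3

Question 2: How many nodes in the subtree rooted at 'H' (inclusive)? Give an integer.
Answer: 9

Derivation:
Subtree rooted at H contains: A, C, D, E, F, G, H, J, K
Count = 9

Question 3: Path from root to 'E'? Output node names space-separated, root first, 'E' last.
Walk down from root: B -> H -> F -> D -> E

Answer: B H F D E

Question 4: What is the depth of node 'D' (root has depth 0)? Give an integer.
Answer: 3

Derivation:
Path from root to D: B -> H -> F -> D
Depth = number of edges = 3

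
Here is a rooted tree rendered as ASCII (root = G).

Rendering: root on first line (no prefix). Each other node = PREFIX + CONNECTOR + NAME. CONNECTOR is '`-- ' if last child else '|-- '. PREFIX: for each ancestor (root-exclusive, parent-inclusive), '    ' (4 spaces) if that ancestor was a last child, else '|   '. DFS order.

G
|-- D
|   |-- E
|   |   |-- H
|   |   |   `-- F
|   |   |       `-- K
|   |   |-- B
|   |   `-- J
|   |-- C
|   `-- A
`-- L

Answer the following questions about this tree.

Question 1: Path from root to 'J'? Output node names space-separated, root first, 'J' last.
Walk down from root: G -> D -> E -> J

Answer: G D E J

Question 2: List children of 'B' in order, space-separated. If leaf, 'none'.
Answer: none

Derivation:
Node B's children (from adjacency): (leaf)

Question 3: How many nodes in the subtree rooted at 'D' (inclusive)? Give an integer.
Answer: 9

Derivation:
Subtree rooted at D contains: A, B, C, D, E, F, H, J, K
Count = 9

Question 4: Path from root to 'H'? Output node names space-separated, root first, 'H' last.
Answer: G D E H

Derivation:
Walk down from root: G -> D -> E -> H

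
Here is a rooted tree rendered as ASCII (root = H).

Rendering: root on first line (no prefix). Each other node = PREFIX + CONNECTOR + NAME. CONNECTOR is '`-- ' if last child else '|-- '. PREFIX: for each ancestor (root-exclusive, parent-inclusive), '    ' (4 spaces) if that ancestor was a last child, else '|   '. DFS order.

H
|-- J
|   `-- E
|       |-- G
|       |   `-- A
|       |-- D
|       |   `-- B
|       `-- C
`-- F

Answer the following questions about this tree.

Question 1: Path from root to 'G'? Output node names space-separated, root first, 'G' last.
Walk down from root: H -> J -> E -> G

Answer: H J E G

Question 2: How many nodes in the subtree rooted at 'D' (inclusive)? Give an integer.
Answer: 2

Derivation:
Subtree rooted at D contains: B, D
Count = 2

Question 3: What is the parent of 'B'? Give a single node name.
Scan adjacency: B appears as child of D

Answer: D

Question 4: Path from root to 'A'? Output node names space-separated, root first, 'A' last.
Walk down from root: H -> J -> E -> G -> A

Answer: H J E G A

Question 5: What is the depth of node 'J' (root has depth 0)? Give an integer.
Answer: 1

Derivation:
Path from root to J: H -> J
Depth = number of edges = 1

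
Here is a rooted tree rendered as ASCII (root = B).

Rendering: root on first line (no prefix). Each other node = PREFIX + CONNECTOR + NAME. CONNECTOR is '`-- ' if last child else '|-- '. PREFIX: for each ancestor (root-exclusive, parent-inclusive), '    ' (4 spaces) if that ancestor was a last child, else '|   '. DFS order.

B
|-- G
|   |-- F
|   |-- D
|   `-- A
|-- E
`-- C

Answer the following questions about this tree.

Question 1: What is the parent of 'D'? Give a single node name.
Scan adjacency: D appears as child of G

Answer: G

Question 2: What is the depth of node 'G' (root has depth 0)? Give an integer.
Answer: 1

Derivation:
Path from root to G: B -> G
Depth = number of edges = 1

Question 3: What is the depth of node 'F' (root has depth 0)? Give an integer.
Answer: 2

Derivation:
Path from root to F: B -> G -> F
Depth = number of edges = 2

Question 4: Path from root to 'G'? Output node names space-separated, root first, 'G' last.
Walk down from root: B -> G

Answer: B G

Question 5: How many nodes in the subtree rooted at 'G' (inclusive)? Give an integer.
Subtree rooted at G contains: A, D, F, G
Count = 4

Answer: 4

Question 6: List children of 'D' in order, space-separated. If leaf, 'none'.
Node D's children (from adjacency): (leaf)

Answer: none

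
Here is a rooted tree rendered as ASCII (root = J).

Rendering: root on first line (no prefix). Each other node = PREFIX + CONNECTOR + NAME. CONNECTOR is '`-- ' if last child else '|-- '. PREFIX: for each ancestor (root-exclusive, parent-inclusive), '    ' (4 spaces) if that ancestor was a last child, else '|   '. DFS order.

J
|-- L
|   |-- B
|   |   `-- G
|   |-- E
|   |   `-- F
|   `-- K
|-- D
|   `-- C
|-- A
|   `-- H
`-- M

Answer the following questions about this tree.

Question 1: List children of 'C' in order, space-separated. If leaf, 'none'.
Answer: none

Derivation:
Node C's children (from adjacency): (leaf)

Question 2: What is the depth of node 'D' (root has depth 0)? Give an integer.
Path from root to D: J -> D
Depth = number of edges = 1

Answer: 1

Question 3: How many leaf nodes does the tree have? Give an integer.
Answer: 6

Derivation:
Leaves (nodes with no children): C, F, G, H, K, M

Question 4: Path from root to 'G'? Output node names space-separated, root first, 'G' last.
Walk down from root: J -> L -> B -> G

Answer: J L B G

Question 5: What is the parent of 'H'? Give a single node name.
Scan adjacency: H appears as child of A

Answer: A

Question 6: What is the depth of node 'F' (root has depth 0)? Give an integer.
Answer: 3

Derivation:
Path from root to F: J -> L -> E -> F
Depth = number of edges = 3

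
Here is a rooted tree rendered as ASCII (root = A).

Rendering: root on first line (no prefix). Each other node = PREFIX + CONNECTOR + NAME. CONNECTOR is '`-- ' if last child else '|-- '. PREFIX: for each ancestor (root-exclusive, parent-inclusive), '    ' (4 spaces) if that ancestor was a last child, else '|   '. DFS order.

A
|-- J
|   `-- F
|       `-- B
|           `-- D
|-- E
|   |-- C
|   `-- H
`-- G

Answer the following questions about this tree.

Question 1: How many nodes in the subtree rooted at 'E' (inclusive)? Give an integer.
Subtree rooted at E contains: C, E, H
Count = 3

Answer: 3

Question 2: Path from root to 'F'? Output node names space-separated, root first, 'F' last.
Walk down from root: A -> J -> F

Answer: A J F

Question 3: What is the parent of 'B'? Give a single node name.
Scan adjacency: B appears as child of F

Answer: F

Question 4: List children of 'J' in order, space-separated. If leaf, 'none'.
Answer: F

Derivation:
Node J's children (from adjacency): F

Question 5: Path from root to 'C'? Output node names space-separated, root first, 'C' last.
Walk down from root: A -> E -> C

Answer: A E C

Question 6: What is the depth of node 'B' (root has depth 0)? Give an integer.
Answer: 3

Derivation:
Path from root to B: A -> J -> F -> B
Depth = number of edges = 3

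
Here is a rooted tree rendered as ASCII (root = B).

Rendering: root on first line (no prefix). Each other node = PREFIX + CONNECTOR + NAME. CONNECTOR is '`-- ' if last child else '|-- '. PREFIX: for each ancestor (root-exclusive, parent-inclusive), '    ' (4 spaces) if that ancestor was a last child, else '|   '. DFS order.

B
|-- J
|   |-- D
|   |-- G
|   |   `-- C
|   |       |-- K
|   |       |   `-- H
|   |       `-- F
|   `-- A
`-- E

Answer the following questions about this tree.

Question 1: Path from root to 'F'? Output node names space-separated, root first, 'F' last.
Walk down from root: B -> J -> G -> C -> F

Answer: B J G C F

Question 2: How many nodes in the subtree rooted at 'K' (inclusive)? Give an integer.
Answer: 2

Derivation:
Subtree rooted at K contains: H, K
Count = 2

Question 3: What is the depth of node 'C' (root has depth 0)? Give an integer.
Path from root to C: B -> J -> G -> C
Depth = number of edges = 3

Answer: 3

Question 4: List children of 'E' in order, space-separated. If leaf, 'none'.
Node E's children (from adjacency): (leaf)

Answer: none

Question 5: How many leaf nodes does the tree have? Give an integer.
Answer: 5

Derivation:
Leaves (nodes with no children): A, D, E, F, H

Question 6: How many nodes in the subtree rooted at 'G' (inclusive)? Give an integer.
Answer: 5

Derivation:
Subtree rooted at G contains: C, F, G, H, K
Count = 5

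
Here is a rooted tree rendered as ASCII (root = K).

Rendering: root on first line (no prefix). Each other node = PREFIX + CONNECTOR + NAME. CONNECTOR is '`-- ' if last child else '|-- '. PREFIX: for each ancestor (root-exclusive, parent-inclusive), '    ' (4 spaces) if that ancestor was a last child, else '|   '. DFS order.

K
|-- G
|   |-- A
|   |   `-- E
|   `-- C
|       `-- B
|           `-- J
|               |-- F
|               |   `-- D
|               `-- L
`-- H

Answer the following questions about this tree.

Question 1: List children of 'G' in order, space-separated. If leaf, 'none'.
Node G's children (from adjacency): A, C

Answer: A C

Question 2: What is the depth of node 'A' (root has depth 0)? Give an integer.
Answer: 2

Derivation:
Path from root to A: K -> G -> A
Depth = number of edges = 2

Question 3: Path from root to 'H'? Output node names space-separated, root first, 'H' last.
Answer: K H

Derivation:
Walk down from root: K -> H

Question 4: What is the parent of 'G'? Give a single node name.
Scan adjacency: G appears as child of K

Answer: K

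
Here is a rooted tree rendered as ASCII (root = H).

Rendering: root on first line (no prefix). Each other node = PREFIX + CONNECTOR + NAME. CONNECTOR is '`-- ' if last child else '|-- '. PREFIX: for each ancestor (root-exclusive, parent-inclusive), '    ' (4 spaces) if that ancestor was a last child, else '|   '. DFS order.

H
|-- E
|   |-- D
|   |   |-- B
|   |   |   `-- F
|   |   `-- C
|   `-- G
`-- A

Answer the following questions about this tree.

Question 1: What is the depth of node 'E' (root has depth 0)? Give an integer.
Answer: 1

Derivation:
Path from root to E: H -> E
Depth = number of edges = 1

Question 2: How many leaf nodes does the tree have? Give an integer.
Answer: 4

Derivation:
Leaves (nodes with no children): A, C, F, G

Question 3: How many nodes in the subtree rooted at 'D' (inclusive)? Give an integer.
Subtree rooted at D contains: B, C, D, F
Count = 4

Answer: 4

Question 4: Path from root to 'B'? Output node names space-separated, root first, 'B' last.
Answer: H E D B

Derivation:
Walk down from root: H -> E -> D -> B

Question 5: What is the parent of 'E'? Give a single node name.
Scan adjacency: E appears as child of H

Answer: H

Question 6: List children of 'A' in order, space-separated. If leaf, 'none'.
Node A's children (from adjacency): (leaf)

Answer: none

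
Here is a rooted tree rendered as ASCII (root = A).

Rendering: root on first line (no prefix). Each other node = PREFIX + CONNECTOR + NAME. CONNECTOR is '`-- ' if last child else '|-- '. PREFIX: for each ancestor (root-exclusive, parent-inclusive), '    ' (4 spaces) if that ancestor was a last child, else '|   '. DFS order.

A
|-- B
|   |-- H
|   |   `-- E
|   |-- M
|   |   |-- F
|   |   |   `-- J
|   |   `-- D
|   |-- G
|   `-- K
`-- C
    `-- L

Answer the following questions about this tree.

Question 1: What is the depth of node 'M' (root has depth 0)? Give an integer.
Path from root to M: A -> B -> M
Depth = number of edges = 2

Answer: 2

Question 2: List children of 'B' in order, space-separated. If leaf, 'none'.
Node B's children (from adjacency): H, M, G, K

Answer: H M G K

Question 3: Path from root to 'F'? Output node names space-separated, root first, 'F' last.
Walk down from root: A -> B -> M -> F

Answer: A B M F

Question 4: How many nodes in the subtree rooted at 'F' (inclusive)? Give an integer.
Answer: 2

Derivation:
Subtree rooted at F contains: F, J
Count = 2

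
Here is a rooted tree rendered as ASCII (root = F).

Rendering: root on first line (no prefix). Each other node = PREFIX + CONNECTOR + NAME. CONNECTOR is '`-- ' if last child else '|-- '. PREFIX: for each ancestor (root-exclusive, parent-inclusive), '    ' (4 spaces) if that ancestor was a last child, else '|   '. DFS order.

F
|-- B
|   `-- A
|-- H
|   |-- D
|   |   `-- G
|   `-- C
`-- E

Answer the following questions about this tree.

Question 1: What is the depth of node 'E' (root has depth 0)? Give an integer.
Answer: 1

Derivation:
Path from root to E: F -> E
Depth = number of edges = 1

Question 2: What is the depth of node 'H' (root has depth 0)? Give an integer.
Path from root to H: F -> H
Depth = number of edges = 1

Answer: 1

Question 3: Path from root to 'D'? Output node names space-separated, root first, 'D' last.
Walk down from root: F -> H -> D

Answer: F H D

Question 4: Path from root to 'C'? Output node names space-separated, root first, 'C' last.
Answer: F H C

Derivation:
Walk down from root: F -> H -> C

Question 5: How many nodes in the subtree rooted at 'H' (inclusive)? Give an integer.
Answer: 4

Derivation:
Subtree rooted at H contains: C, D, G, H
Count = 4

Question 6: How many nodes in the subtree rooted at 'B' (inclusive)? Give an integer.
Subtree rooted at B contains: A, B
Count = 2

Answer: 2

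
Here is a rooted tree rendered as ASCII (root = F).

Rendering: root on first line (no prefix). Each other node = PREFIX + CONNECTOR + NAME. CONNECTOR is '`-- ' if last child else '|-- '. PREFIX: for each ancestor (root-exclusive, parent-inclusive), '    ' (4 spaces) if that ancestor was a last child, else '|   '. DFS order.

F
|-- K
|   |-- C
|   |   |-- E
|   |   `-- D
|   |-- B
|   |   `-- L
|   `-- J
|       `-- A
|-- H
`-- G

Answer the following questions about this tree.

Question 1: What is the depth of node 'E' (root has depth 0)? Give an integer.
Path from root to E: F -> K -> C -> E
Depth = number of edges = 3

Answer: 3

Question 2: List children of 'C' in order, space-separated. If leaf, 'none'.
Node C's children (from adjacency): E, D

Answer: E D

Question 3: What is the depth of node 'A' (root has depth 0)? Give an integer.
Answer: 3

Derivation:
Path from root to A: F -> K -> J -> A
Depth = number of edges = 3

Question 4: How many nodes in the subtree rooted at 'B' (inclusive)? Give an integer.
Answer: 2

Derivation:
Subtree rooted at B contains: B, L
Count = 2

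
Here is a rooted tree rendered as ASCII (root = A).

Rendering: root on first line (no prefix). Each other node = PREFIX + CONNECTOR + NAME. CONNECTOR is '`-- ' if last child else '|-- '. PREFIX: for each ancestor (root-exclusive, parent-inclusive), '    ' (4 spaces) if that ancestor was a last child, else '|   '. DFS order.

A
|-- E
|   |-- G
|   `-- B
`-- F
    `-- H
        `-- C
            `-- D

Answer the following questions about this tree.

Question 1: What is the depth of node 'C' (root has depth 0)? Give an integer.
Answer: 3

Derivation:
Path from root to C: A -> F -> H -> C
Depth = number of edges = 3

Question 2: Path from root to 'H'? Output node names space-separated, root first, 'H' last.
Answer: A F H

Derivation:
Walk down from root: A -> F -> H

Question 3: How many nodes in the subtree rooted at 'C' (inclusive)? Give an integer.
Answer: 2

Derivation:
Subtree rooted at C contains: C, D
Count = 2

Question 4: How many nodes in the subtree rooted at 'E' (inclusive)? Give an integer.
Answer: 3

Derivation:
Subtree rooted at E contains: B, E, G
Count = 3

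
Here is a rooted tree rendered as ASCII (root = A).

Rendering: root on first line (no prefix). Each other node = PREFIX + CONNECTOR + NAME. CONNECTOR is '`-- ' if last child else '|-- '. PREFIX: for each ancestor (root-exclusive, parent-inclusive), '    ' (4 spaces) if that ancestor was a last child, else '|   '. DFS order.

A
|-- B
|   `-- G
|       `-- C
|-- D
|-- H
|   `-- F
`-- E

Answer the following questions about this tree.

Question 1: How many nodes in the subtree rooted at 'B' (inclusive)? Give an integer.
Answer: 3

Derivation:
Subtree rooted at B contains: B, C, G
Count = 3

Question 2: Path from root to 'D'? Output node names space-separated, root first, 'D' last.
Walk down from root: A -> D

Answer: A D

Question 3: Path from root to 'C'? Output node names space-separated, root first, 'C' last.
Walk down from root: A -> B -> G -> C

Answer: A B G C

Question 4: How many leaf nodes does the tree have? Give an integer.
Leaves (nodes with no children): C, D, E, F

Answer: 4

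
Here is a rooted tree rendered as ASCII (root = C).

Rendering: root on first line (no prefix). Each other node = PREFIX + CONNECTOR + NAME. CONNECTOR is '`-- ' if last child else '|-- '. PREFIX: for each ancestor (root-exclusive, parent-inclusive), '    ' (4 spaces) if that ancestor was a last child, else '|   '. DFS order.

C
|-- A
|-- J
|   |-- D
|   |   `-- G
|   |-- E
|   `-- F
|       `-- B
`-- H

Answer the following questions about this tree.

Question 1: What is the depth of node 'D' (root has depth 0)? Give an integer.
Path from root to D: C -> J -> D
Depth = number of edges = 2

Answer: 2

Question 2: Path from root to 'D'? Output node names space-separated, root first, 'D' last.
Walk down from root: C -> J -> D

Answer: C J D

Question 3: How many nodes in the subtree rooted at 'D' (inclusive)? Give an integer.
Answer: 2

Derivation:
Subtree rooted at D contains: D, G
Count = 2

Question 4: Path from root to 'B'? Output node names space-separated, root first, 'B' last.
Answer: C J F B

Derivation:
Walk down from root: C -> J -> F -> B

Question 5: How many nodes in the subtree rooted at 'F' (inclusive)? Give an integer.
Answer: 2

Derivation:
Subtree rooted at F contains: B, F
Count = 2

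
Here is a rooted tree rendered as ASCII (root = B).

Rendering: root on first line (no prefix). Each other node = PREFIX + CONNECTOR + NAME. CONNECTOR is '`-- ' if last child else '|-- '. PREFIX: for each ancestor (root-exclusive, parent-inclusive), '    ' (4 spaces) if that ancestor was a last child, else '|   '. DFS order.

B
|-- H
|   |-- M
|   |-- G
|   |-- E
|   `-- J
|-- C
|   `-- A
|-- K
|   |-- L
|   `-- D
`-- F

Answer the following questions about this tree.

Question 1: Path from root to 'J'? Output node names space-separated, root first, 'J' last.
Answer: B H J

Derivation:
Walk down from root: B -> H -> J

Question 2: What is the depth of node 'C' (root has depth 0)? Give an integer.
Answer: 1

Derivation:
Path from root to C: B -> C
Depth = number of edges = 1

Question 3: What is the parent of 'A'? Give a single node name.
Scan adjacency: A appears as child of C

Answer: C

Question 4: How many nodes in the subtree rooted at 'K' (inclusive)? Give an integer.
Subtree rooted at K contains: D, K, L
Count = 3

Answer: 3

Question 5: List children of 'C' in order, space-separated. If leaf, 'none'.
Node C's children (from adjacency): A

Answer: A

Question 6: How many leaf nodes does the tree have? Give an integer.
Answer: 8

Derivation:
Leaves (nodes with no children): A, D, E, F, G, J, L, M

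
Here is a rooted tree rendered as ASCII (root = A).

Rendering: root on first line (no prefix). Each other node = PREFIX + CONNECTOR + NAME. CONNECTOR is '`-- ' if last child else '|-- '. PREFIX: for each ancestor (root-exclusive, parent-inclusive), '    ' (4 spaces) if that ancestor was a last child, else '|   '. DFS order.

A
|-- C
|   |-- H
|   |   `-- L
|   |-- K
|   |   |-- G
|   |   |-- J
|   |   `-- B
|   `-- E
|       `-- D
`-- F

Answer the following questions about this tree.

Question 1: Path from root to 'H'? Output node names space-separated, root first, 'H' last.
Walk down from root: A -> C -> H

Answer: A C H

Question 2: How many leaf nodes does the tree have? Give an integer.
Answer: 6

Derivation:
Leaves (nodes with no children): B, D, F, G, J, L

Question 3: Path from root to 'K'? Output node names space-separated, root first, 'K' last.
Walk down from root: A -> C -> K

Answer: A C K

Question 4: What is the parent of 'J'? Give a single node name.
Scan adjacency: J appears as child of K

Answer: K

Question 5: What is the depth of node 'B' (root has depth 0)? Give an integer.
Path from root to B: A -> C -> K -> B
Depth = number of edges = 3

Answer: 3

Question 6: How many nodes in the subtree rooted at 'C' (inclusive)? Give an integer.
Answer: 9

Derivation:
Subtree rooted at C contains: B, C, D, E, G, H, J, K, L
Count = 9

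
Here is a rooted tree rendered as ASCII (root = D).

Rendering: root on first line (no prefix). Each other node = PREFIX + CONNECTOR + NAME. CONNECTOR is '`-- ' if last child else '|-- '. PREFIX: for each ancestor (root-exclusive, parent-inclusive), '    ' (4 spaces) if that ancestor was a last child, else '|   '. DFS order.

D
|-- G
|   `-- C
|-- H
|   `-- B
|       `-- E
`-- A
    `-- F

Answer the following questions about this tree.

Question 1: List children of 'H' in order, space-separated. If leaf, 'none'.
Answer: B

Derivation:
Node H's children (from adjacency): B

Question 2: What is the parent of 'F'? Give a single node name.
Answer: A

Derivation:
Scan adjacency: F appears as child of A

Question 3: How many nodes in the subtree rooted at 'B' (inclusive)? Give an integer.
Subtree rooted at B contains: B, E
Count = 2

Answer: 2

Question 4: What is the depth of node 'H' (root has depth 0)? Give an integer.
Path from root to H: D -> H
Depth = number of edges = 1

Answer: 1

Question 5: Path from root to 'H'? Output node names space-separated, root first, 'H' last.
Walk down from root: D -> H

Answer: D H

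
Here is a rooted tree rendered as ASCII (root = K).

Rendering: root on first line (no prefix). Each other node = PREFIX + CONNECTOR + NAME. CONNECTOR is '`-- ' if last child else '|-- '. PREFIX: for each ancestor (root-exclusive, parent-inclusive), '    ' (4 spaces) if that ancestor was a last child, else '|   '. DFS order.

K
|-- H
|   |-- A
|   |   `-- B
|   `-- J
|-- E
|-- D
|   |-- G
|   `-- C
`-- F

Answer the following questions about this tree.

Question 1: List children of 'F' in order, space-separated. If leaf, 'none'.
Node F's children (from adjacency): (leaf)

Answer: none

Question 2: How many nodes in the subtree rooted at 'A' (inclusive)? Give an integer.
Answer: 2

Derivation:
Subtree rooted at A contains: A, B
Count = 2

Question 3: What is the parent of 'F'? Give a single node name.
Answer: K

Derivation:
Scan adjacency: F appears as child of K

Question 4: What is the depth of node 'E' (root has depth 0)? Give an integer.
Answer: 1

Derivation:
Path from root to E: K -> E
Depth = number of edges = 1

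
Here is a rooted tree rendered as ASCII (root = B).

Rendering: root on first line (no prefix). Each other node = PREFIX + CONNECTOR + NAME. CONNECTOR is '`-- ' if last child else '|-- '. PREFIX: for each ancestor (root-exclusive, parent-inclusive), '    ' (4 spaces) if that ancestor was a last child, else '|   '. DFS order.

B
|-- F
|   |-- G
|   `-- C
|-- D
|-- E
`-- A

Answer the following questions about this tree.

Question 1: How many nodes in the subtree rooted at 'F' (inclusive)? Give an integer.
Subtree rooted at F contains: C, F, G
Count = 3

Answer: 3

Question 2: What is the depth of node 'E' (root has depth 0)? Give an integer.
Answer: 1

Derivation:
Path from root to E: B -> E
Depth = number of edges = 1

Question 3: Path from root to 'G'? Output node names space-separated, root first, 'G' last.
Answer: B F G

Derivation:
Walk down from root: B -> F -> G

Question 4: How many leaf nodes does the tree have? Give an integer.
Answer: 5

Derivation:
Leaves (nodes with no children): A, C, D, E, G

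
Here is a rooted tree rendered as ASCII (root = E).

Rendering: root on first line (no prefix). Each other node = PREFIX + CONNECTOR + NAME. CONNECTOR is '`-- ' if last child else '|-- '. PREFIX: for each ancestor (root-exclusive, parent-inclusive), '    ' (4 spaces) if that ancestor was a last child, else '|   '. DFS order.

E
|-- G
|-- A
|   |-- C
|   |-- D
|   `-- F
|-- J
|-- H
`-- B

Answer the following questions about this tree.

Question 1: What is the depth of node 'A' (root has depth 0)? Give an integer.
Path from root to A: E -> A
Depth = number of edges = 1

Answer: 1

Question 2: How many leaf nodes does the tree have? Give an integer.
Answer: 7

Derivation:
Leaves (nodes with no children): B, C, D, F, G, H, J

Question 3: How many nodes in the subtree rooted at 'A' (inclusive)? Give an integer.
Subtree rooted at A contains: A, C, D, F
Count = 4

Answer: 4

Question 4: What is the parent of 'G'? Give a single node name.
Answer: E

Derivation:
Scan adjacency: G appears as child of E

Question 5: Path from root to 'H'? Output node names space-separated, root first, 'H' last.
Answer: E H

Derivation:
Walk down from root: E -> H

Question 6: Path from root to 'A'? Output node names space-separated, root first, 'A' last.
Answer: E A

Derivation:
Walk down from root: E -> A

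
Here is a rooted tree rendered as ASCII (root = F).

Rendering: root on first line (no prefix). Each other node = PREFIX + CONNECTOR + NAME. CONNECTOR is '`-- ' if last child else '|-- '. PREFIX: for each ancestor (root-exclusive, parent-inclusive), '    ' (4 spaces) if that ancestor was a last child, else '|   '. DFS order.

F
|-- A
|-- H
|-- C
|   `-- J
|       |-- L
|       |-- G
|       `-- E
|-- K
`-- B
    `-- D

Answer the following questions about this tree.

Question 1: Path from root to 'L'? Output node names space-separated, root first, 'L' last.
Answer: F C J L

Derivation:
Walk down from root: F -> C -> J -> L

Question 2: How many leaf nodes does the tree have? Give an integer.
Answer: 7

Derivation:
Leaves (nodes with no children): A, D, E, G, H, K, L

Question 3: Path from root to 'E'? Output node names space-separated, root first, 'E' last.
Answer: F C J E

Derivation:
Walk down from root: F -> C -> J -> E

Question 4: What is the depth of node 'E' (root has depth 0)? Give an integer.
Answer: 3

Derivation:
Path from root to E: F -> C -> J -> E
Depth = number of edges = 3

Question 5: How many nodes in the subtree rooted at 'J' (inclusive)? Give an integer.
Subtree rooted at J contains: E, G, J, L
Count = 4

Answer: 4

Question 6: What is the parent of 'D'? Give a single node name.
Scan adjacency: D appears as child of B

Answer: B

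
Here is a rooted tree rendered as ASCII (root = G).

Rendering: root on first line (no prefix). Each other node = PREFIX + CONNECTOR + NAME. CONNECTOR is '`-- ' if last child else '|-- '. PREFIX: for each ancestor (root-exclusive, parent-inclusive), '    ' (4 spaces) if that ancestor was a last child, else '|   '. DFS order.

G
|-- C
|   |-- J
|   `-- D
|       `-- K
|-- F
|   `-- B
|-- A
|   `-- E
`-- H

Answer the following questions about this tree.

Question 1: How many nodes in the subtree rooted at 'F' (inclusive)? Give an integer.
Subtree rooted at F contains: B, F
Count = 2

Answer: 2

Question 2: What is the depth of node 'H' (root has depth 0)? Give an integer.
Answer: 1

Derivation:
Path from root to H: G -> H
Depth = number of edges = 1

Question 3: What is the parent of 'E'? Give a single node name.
Answer: A

Derivation:
Scan adjacency: E appears as child of A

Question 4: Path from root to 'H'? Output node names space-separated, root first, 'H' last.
Answer: G H

Derivation:
Walk down from root: G -> H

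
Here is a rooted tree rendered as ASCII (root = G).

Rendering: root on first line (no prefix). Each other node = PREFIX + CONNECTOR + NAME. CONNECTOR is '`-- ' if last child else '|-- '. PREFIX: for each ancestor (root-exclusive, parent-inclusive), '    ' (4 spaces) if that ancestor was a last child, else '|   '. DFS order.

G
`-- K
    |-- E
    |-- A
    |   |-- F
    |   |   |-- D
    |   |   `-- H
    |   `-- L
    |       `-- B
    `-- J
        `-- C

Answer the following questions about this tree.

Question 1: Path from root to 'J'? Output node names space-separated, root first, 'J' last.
Answer: G K J

Derivation:
Walk down from root: G -> K -> J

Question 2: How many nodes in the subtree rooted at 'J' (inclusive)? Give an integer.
Subtree rooted at J contains: C, J
Count = 2

Answer: 2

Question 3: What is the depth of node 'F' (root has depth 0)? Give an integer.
Answer: 3

Derivation:
Path from root to F: G -> K -> A -> F
Depth = number of edges = 3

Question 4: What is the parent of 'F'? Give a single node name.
Scan adjacency: F appears as child of A

Answer: A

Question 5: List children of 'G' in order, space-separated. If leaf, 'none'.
Node G's children (from adjacency): K

Answer: K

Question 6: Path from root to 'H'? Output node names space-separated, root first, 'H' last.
Walk down from root: G -> K -> A -> F -> H

Answer: G K A F H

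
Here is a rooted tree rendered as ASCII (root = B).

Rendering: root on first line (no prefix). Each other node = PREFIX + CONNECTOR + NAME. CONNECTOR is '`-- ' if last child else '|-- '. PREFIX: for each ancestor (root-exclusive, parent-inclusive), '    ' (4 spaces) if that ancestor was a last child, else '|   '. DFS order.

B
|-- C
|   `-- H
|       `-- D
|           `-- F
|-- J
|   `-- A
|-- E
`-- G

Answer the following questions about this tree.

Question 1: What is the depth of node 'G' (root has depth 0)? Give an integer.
Answer: 1

Derivation:
Path from root to G: B -> G
Depth = number of edges = 1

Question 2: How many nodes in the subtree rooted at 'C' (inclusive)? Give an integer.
Subtree rooted at C contains: C, D, F, H
Count = 4

Answer: 4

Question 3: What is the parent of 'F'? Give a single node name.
Answer: D

Derivation:
Scan adjacency: F appears as child of D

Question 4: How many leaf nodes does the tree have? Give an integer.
Leaves (nodes with no children): A, E, F, G

Answer: 4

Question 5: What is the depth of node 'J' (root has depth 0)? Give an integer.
Path from root to J: B -> J
Depth = number of edges = 1

Answer: 1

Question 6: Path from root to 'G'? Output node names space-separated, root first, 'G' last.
Walk down from root: B -> G

Answer: B G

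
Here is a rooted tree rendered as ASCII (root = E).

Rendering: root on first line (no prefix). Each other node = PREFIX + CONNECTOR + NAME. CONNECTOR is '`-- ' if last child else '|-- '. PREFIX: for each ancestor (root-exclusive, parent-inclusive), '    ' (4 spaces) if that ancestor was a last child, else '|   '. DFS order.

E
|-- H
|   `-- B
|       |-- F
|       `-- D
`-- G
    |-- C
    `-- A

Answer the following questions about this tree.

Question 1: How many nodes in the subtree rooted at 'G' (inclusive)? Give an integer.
Subtree rooted at G contains: A, C, G
Count = 3

Answer: 3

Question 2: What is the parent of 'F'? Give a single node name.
Scan adjacency: F appears as child of B

Answer: B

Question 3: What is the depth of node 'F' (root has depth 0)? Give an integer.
Path from root to F: E -> H -> B -> F
Depth = number of edges = 3

Answer: 3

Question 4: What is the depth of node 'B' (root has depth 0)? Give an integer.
Answer: 2

Derivation:
Path from root to B: E -> H -> B
Depth = number of edges = 2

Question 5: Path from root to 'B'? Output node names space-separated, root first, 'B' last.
Walk down from root: E -> H -> B

Answer: E H B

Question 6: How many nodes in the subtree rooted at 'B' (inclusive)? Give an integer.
Subtree rooted at B contains: B, D, F
Count = 3

Answer: 3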